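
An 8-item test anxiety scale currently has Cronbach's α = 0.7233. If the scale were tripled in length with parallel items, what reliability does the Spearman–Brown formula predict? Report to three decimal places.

predicted reliability = 0.887

Length factor m = 3
α' = m·α / (1 + (m−1)·α)
   = 3 × 0.7233 / (1 + (3 − 1) × 0.7233)
   = 2.1699 / 2.4466 = 0.887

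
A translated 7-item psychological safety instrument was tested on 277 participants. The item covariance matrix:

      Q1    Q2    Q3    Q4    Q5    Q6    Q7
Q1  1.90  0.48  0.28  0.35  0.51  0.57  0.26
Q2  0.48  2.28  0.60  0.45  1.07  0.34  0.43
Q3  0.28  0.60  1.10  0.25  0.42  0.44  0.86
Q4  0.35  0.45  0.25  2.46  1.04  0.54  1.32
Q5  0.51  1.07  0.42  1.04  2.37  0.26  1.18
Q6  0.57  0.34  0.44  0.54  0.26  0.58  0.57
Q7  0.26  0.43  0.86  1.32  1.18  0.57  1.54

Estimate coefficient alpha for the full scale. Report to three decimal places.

α = 0.778

Σσᵢ² = 1.90 + 2.28 + 1.10 + 2.46 + 2.37 + 0.58 + 1.54 = 12.23
Sum of the distinct covariances = 12.22
σ²_T = 12.23 + 2 × 12.22 = 36.67
α = (k/(k−1))·(1 − Σσᵢ²/σ²_T) = (7/6)·(1 − 12.23/36.67) = 0.778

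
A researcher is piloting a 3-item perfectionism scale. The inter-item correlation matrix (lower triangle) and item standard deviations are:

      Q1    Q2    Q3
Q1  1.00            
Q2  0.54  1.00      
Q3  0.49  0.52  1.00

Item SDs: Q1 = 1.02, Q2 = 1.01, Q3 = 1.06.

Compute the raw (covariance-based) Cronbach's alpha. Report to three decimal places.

Σσ²ᵢ = 1.02² + 1.01² + 1.06² = 3.1841
Covariances σ_ij = r_ij · s_i · s_j:
  σ(Q1,Q2) = 0.54 × 1.02 × 1.01 = 0.5563
  σ(Q1,Q3) = 0.49 × 1.02 × 1.06 = 0.5298
  σ(Q2,Q3) = 0.52 × 1.01 × 1.06 = 0.5567
σ²_T = Σσ²ᵢ + 2·Σσ_ij = 3.1841 + 2 × 1.6428 = 6.4697
α = (3/2)·(1 − 3.1841/6.4697) = 0.762

α = 0.762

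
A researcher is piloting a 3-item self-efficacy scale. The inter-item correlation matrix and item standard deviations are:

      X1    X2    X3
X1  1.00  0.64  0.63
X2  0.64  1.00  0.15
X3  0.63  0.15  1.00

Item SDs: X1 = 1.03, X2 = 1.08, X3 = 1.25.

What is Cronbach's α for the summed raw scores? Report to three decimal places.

Σσ²ᵢ = 1.03² + 1.08² + 1.25² = 3.7898
Covariances σ_ij = r_ij · s_i · s_j:
  σ(X1,X2) = 0.64 × 1.03 × 1.08 = 0.7119
  σ(X1,X3) = 0.63 × 1.03 × 1.25 = 0.8111
  σ(X2,X3) = 0.15 × 1.08 × 1.25 = 0.2025
σ²_T = Σσ²ᵢ + 2·Σσ_ij = 3.7898 + 2 × 1.7255 = 7.2408
α = (3/2)·(1 − 3.7898/7.2408) = 0.715

α = 0.715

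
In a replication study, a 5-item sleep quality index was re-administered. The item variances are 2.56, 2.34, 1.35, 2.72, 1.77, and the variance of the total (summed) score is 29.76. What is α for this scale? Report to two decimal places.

α = 0.80

sum of item variances = 2.56 + 2.34 + 1.35 + 2.72 + 1.77 = 10.74
α = (k/(k−1))·(1 − sum of item variances/σ²_T) = (5/4)·(1 − 10.74/29.76) = 0.80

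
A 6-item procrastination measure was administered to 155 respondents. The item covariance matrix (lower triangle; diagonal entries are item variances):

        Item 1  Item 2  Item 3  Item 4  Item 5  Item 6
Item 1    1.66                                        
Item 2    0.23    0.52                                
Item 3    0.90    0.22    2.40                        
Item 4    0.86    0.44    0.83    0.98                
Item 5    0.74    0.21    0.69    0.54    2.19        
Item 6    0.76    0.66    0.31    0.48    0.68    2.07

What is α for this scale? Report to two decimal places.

α = 0.76

sum of item variances = 1.66 + 0.52 + 2.40 + 0.98 + 2.19 + 2.07 = 9.82
Sum of off-diagonal covariances = 8.55
Var(T) = 9.82 + 2 × 8.55 = 26.92
α = (k/(k−1))·(1 − sum of item variances/Var(T)) = (6/5)·(1 − 9.82/26.92) = 0.76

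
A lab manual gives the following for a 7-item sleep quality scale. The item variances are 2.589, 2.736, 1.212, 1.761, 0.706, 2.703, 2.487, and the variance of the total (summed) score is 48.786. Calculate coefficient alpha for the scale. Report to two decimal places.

sum of item variances = 2.589 + 2.736 + 1.212 + 1.761 + 0.706 + 2.703 + 2.487 = 14.194
α = (k/(k−1))·(1 − sum of item variances/σ²_total) = (7/6)·(1 − 14.194/48.786) = 0.83

α = 0.83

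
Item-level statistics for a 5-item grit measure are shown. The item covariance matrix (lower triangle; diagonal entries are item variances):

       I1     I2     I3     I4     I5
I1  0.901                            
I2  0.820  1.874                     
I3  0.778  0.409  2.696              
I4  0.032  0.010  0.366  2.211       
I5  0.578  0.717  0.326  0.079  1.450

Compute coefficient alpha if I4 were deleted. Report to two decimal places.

Remaining items: I1, I2, I3, I5 (k = 4).
Σσ²ᵢ = 0.901 + 1.874 + 2.696 + 1.450 = 6.921
Var(T) = 6.921 + 2 × 3.628 = 14.177
α (item deleted) = (4/3)·(1 − 6.921/14.177) = 0.68

α = 0.68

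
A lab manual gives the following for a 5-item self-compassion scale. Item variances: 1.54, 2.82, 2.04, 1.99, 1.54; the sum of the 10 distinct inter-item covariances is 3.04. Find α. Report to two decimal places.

α = 0.47

ΣVar(i) = 1.54 + 2.82 + 2.04 + 1.99 + 1.54 = 9.93
Sum of distinct covariances = 3.04
σ²_total = ΣVar(i) + 2·Σcov = 9.93 + 2 × 3.04 = 16.01
α = (5/4)·(1 − 9.93/16.01) = 0.47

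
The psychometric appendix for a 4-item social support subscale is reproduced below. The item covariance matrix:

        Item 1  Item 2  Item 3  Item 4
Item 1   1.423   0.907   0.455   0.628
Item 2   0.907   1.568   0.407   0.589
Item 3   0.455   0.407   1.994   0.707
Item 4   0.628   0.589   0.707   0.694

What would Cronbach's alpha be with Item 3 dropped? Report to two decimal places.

α = 0.80

Remaining items: Item 1, Item 2, Item 4 (k = 3).
Σσ²ᵢ = 1.423 + 1.568 + 0.694 = 3.685
σ²_total = 3.685 + 2 × 2.124 = 7.933
α (item deleted) = (3/2)·(1 − 3.685/7.933) = 0.80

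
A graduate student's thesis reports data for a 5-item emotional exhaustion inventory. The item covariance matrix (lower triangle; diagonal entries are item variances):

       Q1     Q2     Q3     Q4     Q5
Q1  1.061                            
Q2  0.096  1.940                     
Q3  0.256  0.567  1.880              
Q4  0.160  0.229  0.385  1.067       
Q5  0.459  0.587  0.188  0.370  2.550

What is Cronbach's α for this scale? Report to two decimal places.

Cronbach's α = 0.55

sum of item variances = 1.061 + 1.940 + 1.880 + 1.067 + 2.550 = 8.498
Sum of off-diagonal covariances = 3.297
total variance = 8.498 + 2 × 3.297 = 15.092
α = (k/(k−1))·(1 − sum of item variances/total variance) = (5/4)·(1 − 8.498/15.092) = 0.55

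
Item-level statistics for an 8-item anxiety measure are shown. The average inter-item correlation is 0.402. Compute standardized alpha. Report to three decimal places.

Standardized α = k·r̄ / (1 + (k−1)·r̄) = 8 × 0.402 / (1 + 7 × 0.402)
  = 3.2160 / 3.8140 = 0.843

standardized alpha = 0.843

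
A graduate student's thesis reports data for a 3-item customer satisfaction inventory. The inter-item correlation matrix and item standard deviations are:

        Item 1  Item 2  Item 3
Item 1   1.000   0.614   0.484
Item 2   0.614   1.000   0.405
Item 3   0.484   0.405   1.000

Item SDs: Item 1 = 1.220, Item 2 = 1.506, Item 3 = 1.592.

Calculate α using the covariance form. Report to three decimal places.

α = 0.737

Σσ²ᵢ = 1.220² + 1.506² + 1.592² = 6.2909
Covariances σ_ij = r_ij · s_i · s_j:
  σ(Item 1,Item 2) = 0.614 × 1.220 × 1.506 = 1.1281
  σ(Item 1,Item 3) = 0.484 × 1.220 × 1.592 = 0.9400
  σ(Item 2,Item 3) = 0.405 × 1.506 × 1.592 = 0.9710
σ²_T = Σσ²ᵢ + 2·Σσ_ij = 6.2909 + 2 × 3.0391 = 12.3691
α = (3/2)·(1 − 6.2909/12.3691) = 0.737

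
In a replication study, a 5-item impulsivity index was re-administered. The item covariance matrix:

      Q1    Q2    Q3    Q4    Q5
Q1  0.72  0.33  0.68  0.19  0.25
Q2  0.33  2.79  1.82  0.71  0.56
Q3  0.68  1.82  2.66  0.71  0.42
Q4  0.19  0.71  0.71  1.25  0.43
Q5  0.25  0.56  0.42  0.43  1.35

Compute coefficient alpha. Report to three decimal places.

Σσᵢ² = 0.72 + 2.79 + 2.66 + 1.25 + 1.35 = 8.77
Sum of the distinct covariances = 6.10
total variance = 8.77 + 2 × 6.10 = 20.97
α = (k/(k−1))·(1 − Σσᵢ²/total variance) = (5/4)·(1 − 8.77/20.97) = 0.727

α = 0.727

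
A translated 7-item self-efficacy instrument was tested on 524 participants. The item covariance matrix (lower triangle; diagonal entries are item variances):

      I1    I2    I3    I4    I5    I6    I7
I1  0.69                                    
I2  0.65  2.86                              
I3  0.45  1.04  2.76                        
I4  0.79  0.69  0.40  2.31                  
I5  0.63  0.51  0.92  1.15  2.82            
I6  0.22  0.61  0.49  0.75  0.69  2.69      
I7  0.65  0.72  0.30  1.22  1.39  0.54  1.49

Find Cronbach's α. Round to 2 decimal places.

α = 0.76

Σσ²ᵢ = 0.69 + 2.86 + 2.76 + 2.31 + 2.82 + 2.69 + 1.49 = 15.62
Sum of the distinct covariances = 14.81
σ²_T = 15.62 + 2 × 14.81 = 45.24
α = (k/(k−1))·(1 − Σσ²ᵢ/σ²_T) = (7/6)·(1 − 15.62/45.24) = 0.76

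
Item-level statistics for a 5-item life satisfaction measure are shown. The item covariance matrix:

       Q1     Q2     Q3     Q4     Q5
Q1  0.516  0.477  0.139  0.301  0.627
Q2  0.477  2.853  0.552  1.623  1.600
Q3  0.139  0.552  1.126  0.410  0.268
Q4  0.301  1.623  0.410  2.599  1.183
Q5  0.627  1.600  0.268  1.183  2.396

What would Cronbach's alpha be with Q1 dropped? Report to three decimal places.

α = 0.742

Remaining items: Q2, Q3, Q4, Q5 (k = 4).
sum of item variances = 2.853 + 1.126 + 2.599 + 2.396 = 8.974
σ²_T = 8.974 + 2 × 5.636 = 20.246
α (item deleted) = (4/3)·(1 − 8.974/20.246) = 0.742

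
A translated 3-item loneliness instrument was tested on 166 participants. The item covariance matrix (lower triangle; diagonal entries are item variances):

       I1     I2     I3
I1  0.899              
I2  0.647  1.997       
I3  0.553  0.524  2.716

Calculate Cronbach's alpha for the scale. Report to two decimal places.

Σσ²ᵢ = 0.899 + 1.997 + 2.716 = 5.612
Σ_{i<j} σ_ij = 1.724
Var(T) = 5.612 + 2 × 1.724 = 9.060
α = (k/(k−1))·(1 − Σσ²ᵢ/Var(T)) = (3/2)·(1 − 5.612/9.060) = 0.57

Cronbach's alpha = 0.57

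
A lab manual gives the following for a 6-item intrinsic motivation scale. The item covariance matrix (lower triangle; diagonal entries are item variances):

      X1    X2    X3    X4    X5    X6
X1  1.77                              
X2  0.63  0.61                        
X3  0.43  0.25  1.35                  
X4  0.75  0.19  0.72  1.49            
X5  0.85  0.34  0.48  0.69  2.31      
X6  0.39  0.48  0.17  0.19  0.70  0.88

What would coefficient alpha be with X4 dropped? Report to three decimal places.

Remaining items: X1, X2, X3, X5, X6 (k = 5).
Σσᵢ² = 1.77 + 0.61 + 1.35 + 2.31 + 0.88 = 6.92
σ²_total = 6.92 + 2 × 4.72 = 16.36
α (item deleted) = (5/4)·(1 − 6.92/16.36) = 0.721

coefficient alpha = 0.721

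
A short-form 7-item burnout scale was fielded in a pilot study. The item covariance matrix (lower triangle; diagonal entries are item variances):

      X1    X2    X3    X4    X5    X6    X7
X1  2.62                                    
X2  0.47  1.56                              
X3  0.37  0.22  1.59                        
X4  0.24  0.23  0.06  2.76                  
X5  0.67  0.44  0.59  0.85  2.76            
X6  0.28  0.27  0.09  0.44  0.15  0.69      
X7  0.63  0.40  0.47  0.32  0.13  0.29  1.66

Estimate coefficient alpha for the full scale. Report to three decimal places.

coefficient alpha = 0.615

ΣVar(i) = 2.62 + 1.56 + 1.59 + 2.76 + 2.76 + 0.69 + 1.66 = 13.64
Σ_{i<j} σ_ij = 7.61
σ²_T = 13.64 + 2 × 7.61 = 28.86
α = (k/(k−1))·(1 − ΣVar(i)/σ²_T) = (7/6)·(1 − 13.64/28.86) = 0.615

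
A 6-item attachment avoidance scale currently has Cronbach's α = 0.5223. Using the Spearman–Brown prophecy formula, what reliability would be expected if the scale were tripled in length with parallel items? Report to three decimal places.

Length factor m = 3
α' = m·α / (1 + (m−1)·α)
   = 3 × 0.5223 / (1 + (3 − 1) × 0.5223)
   = 1.5669 / 2.0446 = 0.766

predicted reliability = 0.766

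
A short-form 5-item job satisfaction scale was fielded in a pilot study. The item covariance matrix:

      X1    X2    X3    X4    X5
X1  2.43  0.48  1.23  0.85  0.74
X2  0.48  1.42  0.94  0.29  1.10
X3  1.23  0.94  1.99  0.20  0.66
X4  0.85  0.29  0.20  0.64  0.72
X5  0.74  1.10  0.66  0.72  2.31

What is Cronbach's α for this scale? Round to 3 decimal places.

Σσ²ᵢ = 2.43 + 1.42 + 1.99 + 0.64 + 2.31 = 8.79
Sum of off-diagonal covariances = 7.21
σ²_total = 8.79 + 2 × 7.21 = 23.21
α = (k/(k−1))·(1 − Σσ²ᵢ/σ²_total) = (5/4)·(1 − 8.79/23.21) = 0.777

α = 0.777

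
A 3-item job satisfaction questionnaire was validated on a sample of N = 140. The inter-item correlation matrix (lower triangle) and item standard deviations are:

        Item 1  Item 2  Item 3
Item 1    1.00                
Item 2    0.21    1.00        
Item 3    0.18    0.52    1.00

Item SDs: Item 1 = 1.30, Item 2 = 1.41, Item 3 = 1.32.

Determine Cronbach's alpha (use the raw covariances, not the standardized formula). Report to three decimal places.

Σσ²ᵢ = 1.30² + 1.41² + 1.32² = 5.4205
Covariances σ_ij = r_ij · s_i · s_j:
  σ(Item 1,Item 2) = 0.21 × 1.30 × 1.41 = 0.3849
  σ(Item 1,Item 3) = 0.18 × 1.30 × 1.32 = 0.3089
  σ(Item 2,Item 3) = 0.52 × 1.41 × 1.32 = 0.9678
σ²_T = Σσ²ᵢ + 2·Σσ_ij = 5.4205 + 2 × 1.6616 = 8.7437
α = (3/2)·(1 − 5.4205/8.7437) = 0.570

α = 0.570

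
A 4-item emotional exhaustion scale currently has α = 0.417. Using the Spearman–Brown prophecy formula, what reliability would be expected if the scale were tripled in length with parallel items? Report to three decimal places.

Length factor m = 3
α' = m·α / (1 + (m−1)·α)
   = 3 × 0.417 / (1 + (3 − 1) × 0.417)
   = 1.2510 / 1.8340 = 0.682

predicted reliability = 0.682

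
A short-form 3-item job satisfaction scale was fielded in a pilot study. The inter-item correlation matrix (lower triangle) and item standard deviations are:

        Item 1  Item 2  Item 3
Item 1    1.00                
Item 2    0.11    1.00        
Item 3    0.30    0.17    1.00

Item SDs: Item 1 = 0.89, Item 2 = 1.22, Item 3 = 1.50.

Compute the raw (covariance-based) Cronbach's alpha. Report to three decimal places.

Σσ²ᵢ = 0.89² + 1.22² + 1.50² = 4.5305
Covariances σ_ij = r_ij · s_i · s_j:
  σ(Item 1,Item 2) = 0.11 × 0.89 × 1.22 = 0.1194
  σ(Item 1,Item 3) = 0.30 × 0.89 × 1.50 = 0.4005
  σ(Item 2,Item 3) = 0.17 × 1.22 × 1.50 = 0.3111
σ²_T = Σσ²ᵢ + 2·Σσ_ij = 4.5305 + 2 × 0.8310 = 6.1925
α = (3/2)·(1 − 4.5305/6.1925) = 0.403

Cronbach's alpha = 0.403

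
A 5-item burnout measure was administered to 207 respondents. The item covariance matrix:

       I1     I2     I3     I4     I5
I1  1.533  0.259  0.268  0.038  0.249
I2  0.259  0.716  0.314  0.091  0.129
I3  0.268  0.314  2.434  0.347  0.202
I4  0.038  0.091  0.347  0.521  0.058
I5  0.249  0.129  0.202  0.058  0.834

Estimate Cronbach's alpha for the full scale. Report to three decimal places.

Cronbach's alpha = 0.491

Σσ²ᵢ = 1.533 + 0.716 + 2.434 + 0.521 + 0.834 = 6.038
Σ_{i<j} σ_ij = 1.955
σ²_total = 6.038 + 2 × 1.955 = 9.948
α = (k/(k−1))·(1 − Σσ²ᵢ/σ²_total) = (5/4)·(1 − 6.038/9.948) = 0.491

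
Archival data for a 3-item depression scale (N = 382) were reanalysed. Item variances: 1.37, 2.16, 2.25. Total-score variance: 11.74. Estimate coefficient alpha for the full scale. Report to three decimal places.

Σσ²ᵢ = 1.37 + 2.16 + 2.25 = 5.78
α = (k/(k−1))·(1 − Σσ²ᵢ/σ²_T) = (3/2)·(1 − 5.78/11.74) = 0.761

α = 0.761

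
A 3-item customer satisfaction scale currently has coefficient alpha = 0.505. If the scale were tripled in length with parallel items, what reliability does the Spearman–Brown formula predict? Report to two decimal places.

Length factor m = 3
α' = m·α / (1 + (m−1)·α)
   = 3 × 0.505 / (1 + (3 − 1) × 0.505)
   = 1.5150 / 2.0100 = 0.75

predicted reliability = 0.75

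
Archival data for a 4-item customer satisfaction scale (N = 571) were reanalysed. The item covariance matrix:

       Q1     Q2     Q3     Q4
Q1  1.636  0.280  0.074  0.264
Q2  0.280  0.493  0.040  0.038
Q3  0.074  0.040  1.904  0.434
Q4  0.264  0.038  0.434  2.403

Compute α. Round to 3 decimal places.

α = 0.347

ΣVar(i) = 1.636 + 0.493 + 1.904 + 2.403 = 6.436
Σ_{i<j} σ_ij = 1.130
σ²_total = 6.436 + 2 × 1.130 = 8.696
α = (k/(k−1))·(1 − ΣVar(i)/σ²_total) = (4/3)·(1 − 6.436/8.696) = 0.347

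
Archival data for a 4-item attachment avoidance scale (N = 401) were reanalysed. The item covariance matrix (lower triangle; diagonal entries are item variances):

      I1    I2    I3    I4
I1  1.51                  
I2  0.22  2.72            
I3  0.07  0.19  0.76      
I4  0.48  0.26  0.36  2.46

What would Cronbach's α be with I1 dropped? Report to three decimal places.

α = 0.321

Remaining items: I2, I3, I4 (k = 3).
Σσᵢ² = 2.72 + 0.76 + 2.46 = 5.94
σ²_total = 5.94 + 2 × 0.81 = 7.56
α (item deleted) = (3/2)·(1 − 5.94/7.56) = 0.321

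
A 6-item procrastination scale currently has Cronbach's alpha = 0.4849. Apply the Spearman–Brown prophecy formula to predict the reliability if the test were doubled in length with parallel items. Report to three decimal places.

Length factor m = 2
α' = m·α / (1 + (m−1)·α)
   = 2 × 0.4849 / (1 + (2 − 1) × 0.4849)
   = 0.9698 / 1.4849 = 0.653

predicted reliability = 0.653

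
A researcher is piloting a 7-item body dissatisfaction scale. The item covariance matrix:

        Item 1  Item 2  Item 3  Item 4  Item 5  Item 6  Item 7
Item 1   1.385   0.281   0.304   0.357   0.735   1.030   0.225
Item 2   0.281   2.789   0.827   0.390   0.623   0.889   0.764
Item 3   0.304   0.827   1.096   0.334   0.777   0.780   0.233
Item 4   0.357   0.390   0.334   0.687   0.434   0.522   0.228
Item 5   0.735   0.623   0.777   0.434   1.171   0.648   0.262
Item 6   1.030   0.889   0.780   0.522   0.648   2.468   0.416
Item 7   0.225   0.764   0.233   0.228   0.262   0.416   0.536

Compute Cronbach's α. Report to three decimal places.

Σσ²ᵢ = 1.385 + 2.789 + 1.096 + 0.687 + 1.171 + 2.468 + 0.536 = 10.132
Sum of off-diagonal covariances = 11.059
σ²_total = 10.132 + 2 × 11.059 = 32.250
α = (k/(k−1))·(1 − Σσ²ᵢ/σ²_total) = (7/6)·(1 − 10.132/32.250) = 0.800

α = 0.800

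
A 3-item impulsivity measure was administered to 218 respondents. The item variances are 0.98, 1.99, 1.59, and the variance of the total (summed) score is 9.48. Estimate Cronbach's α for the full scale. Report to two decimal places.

Cronbach's α = 0.78

ΣVar(i) = 0.98 + 1.99 + 1.59 = 4.56
α = (k/(k−1))·(1 − ΣVar(i)/total variance) = (3/2)·(1 − 4.56/9.48) = 0.78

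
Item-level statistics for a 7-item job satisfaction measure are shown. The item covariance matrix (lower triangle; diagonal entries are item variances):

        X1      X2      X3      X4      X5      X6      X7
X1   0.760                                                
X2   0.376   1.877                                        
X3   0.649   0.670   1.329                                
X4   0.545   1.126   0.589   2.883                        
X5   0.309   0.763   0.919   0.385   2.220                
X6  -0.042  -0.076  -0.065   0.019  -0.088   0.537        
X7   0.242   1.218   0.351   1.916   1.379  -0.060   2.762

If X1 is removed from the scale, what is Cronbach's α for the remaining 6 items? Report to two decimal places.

α = 0.73

Remaining items: X2, X3, X4, X5, X6, X7 (k = 6).
Σσ²ᵢ = 1.877 + 1.329 + 2.883 + 2.220 + 0.537 + 2.762 = 11.608
σ²_total = 11.608 + 2 × 9.046 = 29.700
α (item deleted) = (6/5)·(1 − 11.608/29.700) = 0.73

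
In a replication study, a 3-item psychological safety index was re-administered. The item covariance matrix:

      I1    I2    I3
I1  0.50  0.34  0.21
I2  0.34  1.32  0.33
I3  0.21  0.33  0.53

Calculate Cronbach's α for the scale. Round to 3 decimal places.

Cronbach's α = 0.642

Σσᵢ² = 0.50 + 1.32 + 0.53 = 2.35
Σ_{i<j} σ_ij = 0.88
σ²_T = 2.35 + 2 × 0.88 = 4.11
α = (k/(k−1))·(1 − Σσᵢ²/σ²_T) = (3/2)·(1 − 2.35/4.11) = 0.642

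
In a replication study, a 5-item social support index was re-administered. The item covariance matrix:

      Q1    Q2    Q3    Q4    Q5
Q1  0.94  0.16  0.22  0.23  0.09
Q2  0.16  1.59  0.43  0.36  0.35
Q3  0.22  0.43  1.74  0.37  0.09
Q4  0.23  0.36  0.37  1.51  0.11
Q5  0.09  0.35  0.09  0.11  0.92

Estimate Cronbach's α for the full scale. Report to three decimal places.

sum of item variances = 0.94 + 1.59 + 1.74 + 1.51 + 0.92 = 6.70
Σ_{i<j} σ_ij = 2.41
σ²_T = 6.70 + 2 × 2.41 = 11.52
α = (k/(k−1))·(1 − sum of item variances/σ²_T) = (5/4)·(1 − 6.70/11.52) = 0.523

α = 0.523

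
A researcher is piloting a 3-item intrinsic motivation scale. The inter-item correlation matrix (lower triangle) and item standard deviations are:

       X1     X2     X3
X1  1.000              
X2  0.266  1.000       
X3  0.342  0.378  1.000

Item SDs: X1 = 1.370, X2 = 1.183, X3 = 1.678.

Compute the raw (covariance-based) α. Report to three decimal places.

α = 0.589

Σσ²ᵢ = 1.370² + 1.183² + 1.678² = 6.0921
Covariances σ_ij = r_ij · s_i · s_j:
  σ(X1,X2) = 0.266 × 1.370 × 1.183 = 0.4311
  σ(X1,X3) = 0.342 × 1.370 × 1.678 = 0.7862
  σ(X2,X3) = 0.378 × 1.183 × 1.678 = 0.7504
σ²_T = Σσ²ᵢ + 2·Σσ_ij = 6.0921 + 2 × 1.9677 = 10.0275
α = (3/2)·(1 − 6.0921/10.0275) = 0.589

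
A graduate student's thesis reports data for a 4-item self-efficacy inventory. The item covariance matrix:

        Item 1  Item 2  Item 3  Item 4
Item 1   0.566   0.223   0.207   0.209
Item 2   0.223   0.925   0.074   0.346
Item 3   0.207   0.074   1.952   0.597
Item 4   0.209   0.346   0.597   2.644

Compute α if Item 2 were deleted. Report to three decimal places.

α = 0.423

Remaining items: Item 1, Item 3, Item 4 (k = 3).
Σσ²ᵢ = 0.566 + 1.952 + 2.644 = 5.162
σ²_T = 5.162 + 2 × 1.013 = 7.188
α (item deleted) = (3/2)·(1 − 5.162/7.188) = 0.423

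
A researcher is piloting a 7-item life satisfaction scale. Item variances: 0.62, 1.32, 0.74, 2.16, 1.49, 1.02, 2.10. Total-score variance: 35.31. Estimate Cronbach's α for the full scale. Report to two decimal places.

Cronbach's α = 0.85

sum of item variances = 0.62 + 1.32 + 0.74 + 2.16 + 1.49 + 1.02 + 2.10 = 9.45
α = (k/(k−1))·(1 − sum of item variances/Var(T)) = (7/6)·(1 − 9.45/35.31) = 0.85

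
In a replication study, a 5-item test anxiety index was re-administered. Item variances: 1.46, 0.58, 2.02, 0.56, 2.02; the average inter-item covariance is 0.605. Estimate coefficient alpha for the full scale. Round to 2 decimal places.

sum of item variances = 1.46 + 0.58 + 2.02 + 0.56 + 2.02 = 6.64
Sum of the 10 distinct covariances = 10 × 0.605 = 6.050
σ²_T = sum of item variances + 2·Σcov = 6.64 + 2 × 6.050 = 18.740
α = (5/4)·(1 − 6.64/18.740) = 0.81

α = 0.81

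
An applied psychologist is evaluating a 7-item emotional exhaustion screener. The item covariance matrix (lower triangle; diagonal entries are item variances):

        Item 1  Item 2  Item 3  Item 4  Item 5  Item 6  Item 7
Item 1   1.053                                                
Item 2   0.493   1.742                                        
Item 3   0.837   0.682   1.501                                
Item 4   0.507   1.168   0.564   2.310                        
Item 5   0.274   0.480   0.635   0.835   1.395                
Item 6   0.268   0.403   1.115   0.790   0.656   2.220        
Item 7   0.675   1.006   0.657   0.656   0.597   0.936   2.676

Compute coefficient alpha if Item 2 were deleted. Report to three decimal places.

Remaining items: Item 1, Item 3, Item 4, Item 5, Item 6, Item 7 (k = 6).
Σσᵢ² = 1.053 + 1.501 + 2.310 + 1.395 + 2.220 + 2.676 = 11.155
Var(T) = 11.155 + 2 × 10.002 = 31.159
α (item deleted) = (6/5)·(1 − 11.155/31.159) = 0.770

coefficient alpha = 0.770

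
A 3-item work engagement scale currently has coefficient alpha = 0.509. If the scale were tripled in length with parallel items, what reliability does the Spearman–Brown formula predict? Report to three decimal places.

predicted reliability = 0.757

Length factor m = 3
α' = m·α / (1 + (m−1)·α)
   = 3 × 0.509 / (1 + (3 − 1) × 0.509)
   = 1.5270 / 2.0180 = 0.757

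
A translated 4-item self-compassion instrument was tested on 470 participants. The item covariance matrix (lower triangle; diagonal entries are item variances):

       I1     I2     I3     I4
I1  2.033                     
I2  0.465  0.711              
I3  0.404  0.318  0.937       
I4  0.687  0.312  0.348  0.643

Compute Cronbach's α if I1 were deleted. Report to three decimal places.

α = 0.691

Remaining items: I2, I3, I4 (k = 3).
ΣVar(i) = 0.711 + 0.937 + 0.643 = 2.291
σ²_T = 2.291 + 2 × 0.978 = 4.247
α (item deleted) = (3/2)·(1 − 2.291/4.247) = 0.691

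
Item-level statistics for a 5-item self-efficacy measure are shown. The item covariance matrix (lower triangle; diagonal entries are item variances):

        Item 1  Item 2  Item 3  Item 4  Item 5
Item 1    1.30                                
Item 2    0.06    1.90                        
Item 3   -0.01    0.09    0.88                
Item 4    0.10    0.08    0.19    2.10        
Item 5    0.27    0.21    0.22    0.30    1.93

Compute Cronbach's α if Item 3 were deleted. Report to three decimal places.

Cronbach's α = 0.293

Remaining items: Item 1, Item 2, Item 4, Item 5 (k = 4).
Σσ²ᵢ = 1.30 + 1.90 + 2.10 + 1.93 = 7.23
total variance = 7.23 + 2 × 1.02 = 9.27
α (item deleted) = (4/3)·(1 − 7.23/9.27) = 0.293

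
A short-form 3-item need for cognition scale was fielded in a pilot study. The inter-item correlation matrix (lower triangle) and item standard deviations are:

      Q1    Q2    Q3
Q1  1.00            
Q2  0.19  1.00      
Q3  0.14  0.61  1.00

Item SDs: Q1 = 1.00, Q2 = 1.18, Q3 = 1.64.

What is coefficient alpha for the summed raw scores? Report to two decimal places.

Σσ²ᵢ = 1.00² + 1.18² + 1.64² = 5.0820
Covariances σ_ij = r_ij · s_i · s_j:
  σ(Q1,Q2) = 0.19 × 1.00 × 1.18 = 0.2242
  σ(Q1,Q3) = 0.14 × 1.00 × 1.64 = 0.2296
  σ(Q2,Q3) = 0.61 × 1.18 × 1.64 = 1.1805
σ²_T = Σσ²ᵢ + 2·Σσ_ij = 5.0820 + 2 × 1.6343 = 8.3506
α = (3/2)·(1 − 5.0820/8.3506) = 0.59

coefficient alpha = 0.59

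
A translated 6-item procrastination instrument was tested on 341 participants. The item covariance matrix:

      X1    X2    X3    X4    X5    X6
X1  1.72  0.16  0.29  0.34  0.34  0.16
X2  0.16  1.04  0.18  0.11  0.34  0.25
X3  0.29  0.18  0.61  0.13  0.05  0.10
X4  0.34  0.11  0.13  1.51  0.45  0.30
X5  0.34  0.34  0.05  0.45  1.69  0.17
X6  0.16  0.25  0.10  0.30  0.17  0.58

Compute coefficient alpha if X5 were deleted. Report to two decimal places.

Remaining items: X1, X2, X3, X4, X6 (k = 5).
sum of item variances = 1.72 + 1.04 + 0.61 + 1.51 + 0.58 = 5.46
Var(T) = 5.46 + 2 × 2.02 = 9.50
α (item deleted) = (5/4)·(1 − 5.46/9.50) = 0.53

coefficient alpha = 0.53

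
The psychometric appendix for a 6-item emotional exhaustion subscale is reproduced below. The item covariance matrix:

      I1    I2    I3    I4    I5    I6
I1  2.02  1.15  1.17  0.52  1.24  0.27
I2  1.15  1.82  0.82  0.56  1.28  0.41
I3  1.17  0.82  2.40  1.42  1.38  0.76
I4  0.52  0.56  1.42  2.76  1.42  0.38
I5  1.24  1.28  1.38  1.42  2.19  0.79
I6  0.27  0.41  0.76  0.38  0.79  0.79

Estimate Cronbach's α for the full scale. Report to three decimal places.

sum of item variances = 2.02 + 1.82 + 2.40 + 2.76 + 2.19 + 0.79 = 11.98
Σ_{i<j} σ_ij = 13.57
Var(T) = 11.98 + 2 × 13.57 = 39.12
α = (k/(k−1))·(1 − sum of item variances/Var(T)) = (6/5)·(1 − 11.98/39.12) = 0.833

Cronbach's α = 0.833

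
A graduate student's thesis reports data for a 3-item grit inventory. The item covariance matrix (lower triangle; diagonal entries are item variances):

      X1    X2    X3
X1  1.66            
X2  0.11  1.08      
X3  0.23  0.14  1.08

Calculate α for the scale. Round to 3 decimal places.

Σσᵢ² = 1.66 + 1.08 + 1.08 = 3.82
Sum of off-diagonal covariances = 0.48
total variance = 3.82 + 2 × 0.48 = 4.78
α = (k/(k−1))·(1 − Σσᵢ²/total variance) = (3/2)·(1 − 3.82/4.78) = 0.301

α = 0.301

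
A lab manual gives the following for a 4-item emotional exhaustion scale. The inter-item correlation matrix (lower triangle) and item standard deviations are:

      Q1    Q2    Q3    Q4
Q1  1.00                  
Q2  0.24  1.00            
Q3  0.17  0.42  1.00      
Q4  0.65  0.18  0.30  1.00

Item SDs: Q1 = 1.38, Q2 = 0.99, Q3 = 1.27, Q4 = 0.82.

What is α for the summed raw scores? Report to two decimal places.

α = 0.63

Σσ²ᵢ = 1.38² + 0.99² + 1.27² + 0.82² = 5.1698
Covariances σ_ij = r_ij · s_i · s_j:
  σ(Q1,Q2) = 0.24 × 1.38 × 0.99 = 0.3279
  σ(Q1,Q3) = 0.17 × 1.38 × 1.27 = 0.2979
  σ(Q1,Q4) = 0.65 × 1.38 × 0.82 = 0.7355
  σ(Q2,Q3) = 0.42 × 0.99 × 1.27 = 0.5281
  σ(Q2,Q4) = 0.18 × 0.99 × 0.82 = 0.1461
  σ(Q3,Q4) = 0.30 × 1.27 × 0.82 = 0.3124
σ²_T = Σσ²ᵢ + 2·Σσ_ij = 5.1698 + 2 × 2.3479 = 9.8656
α = (4/3)·(1 − 5.1698/9.8656) = 0.63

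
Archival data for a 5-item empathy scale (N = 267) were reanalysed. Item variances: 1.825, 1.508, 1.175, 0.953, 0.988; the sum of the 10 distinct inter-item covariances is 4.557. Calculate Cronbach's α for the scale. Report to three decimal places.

Σσ²ᵢ = 1.825 + 1.508 + 1.175 + 0.953 + 0.988 = 6.449
Sum of distinct covariances = 4.557
Var(T) = Σσ²ᵢ + 2·Σcov = 6.449 + 2 × 4.557 = 15.563
α = (5/4)·(1 − 6.449/15.563) = 0.732

Cronbach's α = 0.732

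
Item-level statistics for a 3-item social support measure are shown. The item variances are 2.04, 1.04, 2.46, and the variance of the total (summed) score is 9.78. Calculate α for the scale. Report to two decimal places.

ΣVar(i) = 2.04 + 1.04 + 2.46 = 5.54
α = (k/(k−1))·(1 − ΣVar(i)/total variance) = (3/2)·(1 − 5.54/9.78) = 0.65

α = 0.65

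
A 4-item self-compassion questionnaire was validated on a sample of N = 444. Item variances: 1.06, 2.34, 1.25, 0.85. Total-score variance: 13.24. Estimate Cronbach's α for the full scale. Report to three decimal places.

α = 0.779

Σσ²ᵢ = 1.06 + 2.34 + 1.25 + 0.85 = 5.50
α = (k/(k−1))·(1 − Σσ²ᵢ/σ²_T) = (4/3)·(1 − 5.50/13.24) = 0.779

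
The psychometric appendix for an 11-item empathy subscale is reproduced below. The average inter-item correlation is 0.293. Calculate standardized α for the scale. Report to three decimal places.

α = 0.820

Standardized α = k·r̄ / (1 + (k−1)·r̄) = 11 × 0.293 / (1 + 10 × 0.293)
  = 3.2230 / 3.9300 = 0.820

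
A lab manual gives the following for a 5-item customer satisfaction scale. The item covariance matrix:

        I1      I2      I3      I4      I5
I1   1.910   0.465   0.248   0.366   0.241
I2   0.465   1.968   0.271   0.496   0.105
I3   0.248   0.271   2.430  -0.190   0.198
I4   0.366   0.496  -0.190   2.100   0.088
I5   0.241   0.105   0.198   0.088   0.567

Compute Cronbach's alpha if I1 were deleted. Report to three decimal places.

Cronbach's alpha = 0.287

Remaining items: I2, I3, I4, I5 (k = 4).
ΣVar(i) = 1.968 + 2.430 + 2.100 + 0.567 = 7.065
Var(T) = 7.065 + 2 × 0.968 = 9.001
α (item deleted) = (4/3)·(1 − 7.065/9.001) = 0.287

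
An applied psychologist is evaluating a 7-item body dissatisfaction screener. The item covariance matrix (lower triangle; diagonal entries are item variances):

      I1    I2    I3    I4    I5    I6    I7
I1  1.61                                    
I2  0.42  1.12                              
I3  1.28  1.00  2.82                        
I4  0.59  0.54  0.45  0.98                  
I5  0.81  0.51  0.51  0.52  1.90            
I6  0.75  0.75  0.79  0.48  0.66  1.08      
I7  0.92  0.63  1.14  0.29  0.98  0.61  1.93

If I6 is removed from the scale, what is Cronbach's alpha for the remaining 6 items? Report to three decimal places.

Remaining items: I1, I2, I3, I4, I5, I7 (k = 6).
Σσᵢ² = 1.61 + 1.12 + 2.82 + 0.98 + 1.90 + 1.93 = 10.36
σ²_T = 10.36 + 2 × 10.59 = 31.54
α (item deleted) = (6/5)·(1 − 10.36/31.54) = 0.806

α = 0.806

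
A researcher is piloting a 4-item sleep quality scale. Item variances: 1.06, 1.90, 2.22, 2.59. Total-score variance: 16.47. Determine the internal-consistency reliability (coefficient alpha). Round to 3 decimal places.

sum of item variances = 1.06 + 1.90 + 2.22 + 2.59 = 7.77
α = (k/(k−1))·(1 − sum of item variances/total variance) = (4/3)·(1 − 7.77/16.47) = 0.704

coefficient alpha = 0.704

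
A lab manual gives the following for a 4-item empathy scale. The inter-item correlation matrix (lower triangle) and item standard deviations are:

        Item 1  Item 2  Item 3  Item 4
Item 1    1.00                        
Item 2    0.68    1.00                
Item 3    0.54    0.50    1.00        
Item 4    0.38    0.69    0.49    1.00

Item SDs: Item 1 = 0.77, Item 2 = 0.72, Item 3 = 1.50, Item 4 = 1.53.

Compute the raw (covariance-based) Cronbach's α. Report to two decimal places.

α = 0.77

Σσ²ᵢ = 0.77² + 0.72² + 1.50² + 1.53² = 5.7022
Covariances σ_ij = r_ij · s_i · s_j:
  σ(Item 1,Item 2) = 0.68 × 0.77 × 0.72 = 0.3770
  σ(Item 1,Item 3) = 0.54 × 0.77 × 1.50 = 0.6237
  σ(Item 1,Item 4) = 0.38 × 0.77 × 1.53 = 0.4477
  σ(Item 2,Item 3) = 0.50 × 0.72 × 1.50 = 0.5400
  σ(Item 2,Item 4) = 0.69 × 0.72 × 1.53 = 0.7601
  σ(Item 3,Item 4) = 0.49 × 1.50 × 1.53 = 1.1245
σ²_T = Σσ²ᵢ + 2·Σσ_ij = 5.7022 + 2 × 3.8730 = 13.4482
α = (4/3)·(1 − 5.7022/13.4482) = 0.77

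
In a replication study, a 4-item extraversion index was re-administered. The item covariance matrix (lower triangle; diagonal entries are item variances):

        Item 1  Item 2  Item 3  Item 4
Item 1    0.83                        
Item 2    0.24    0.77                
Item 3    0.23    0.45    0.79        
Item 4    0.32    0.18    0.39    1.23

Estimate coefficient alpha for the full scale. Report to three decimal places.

α = 0.667

Σσᵢ² = 0.83 + 0.77 + 0.79 + 1.23 = 3.62
Σ_{i<j} σ_ij = 1.81
Var(T) = 3.62 + 2 × 1.81 = 7.24
α = (k/(k−1))·(1 − Σσᵢ²/Var(T)) = (4/3)·(1 − 3.62/7.24) = 0.667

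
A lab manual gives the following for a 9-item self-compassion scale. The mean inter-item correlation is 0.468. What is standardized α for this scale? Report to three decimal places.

Standardized α = k·r̄ / (1 + (k−1)·r̄) = 9 × 0.468 / (1 + 8 × 0.468)
  = 4.2120 / 4.7440 = 0.888

standardized α = 0.888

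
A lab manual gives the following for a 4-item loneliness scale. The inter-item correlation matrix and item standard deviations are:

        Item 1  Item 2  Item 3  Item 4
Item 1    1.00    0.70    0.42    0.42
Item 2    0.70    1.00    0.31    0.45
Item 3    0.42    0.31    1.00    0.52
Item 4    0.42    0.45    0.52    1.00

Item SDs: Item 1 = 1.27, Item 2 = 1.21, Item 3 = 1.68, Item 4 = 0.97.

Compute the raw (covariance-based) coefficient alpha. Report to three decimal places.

coefficient alpha = 0.757

Σσ²ᵢ = 1.27² + 1.21² + 1.68² + 0.97² = 6.8403
Covariances σ_ij = r_ij · s_i · s_j:
  σ(Item 1,Item 2) = 0.70 × 1.27 × 1.21 = 1.0757
  σ(Item 1,Item 3) = 0.42 × 1.27 × 1.68 = 0.8961
  σ(Item 1,Item 4) = 0.42 × 1.27 × 0.97 = 0.5174
  σ(Item 2,Item 3) = 0.31 × 1.21 × 1.68 = 0.6302
  σ(Item 2,Item 4) = 0.45 × 1.21 × 0.97 = 0.5282
  σ(Item 3,Item 4) = 0.52 × 1.68 × 0.97 = 0.8474
σ²_T = Σσ²ᵢ + 2·Σσ_ij = 6.8403 + 2 × 4.4950 = 15.8303
α = (4/3)·(1 − 6.8403/15.8303) = 0.757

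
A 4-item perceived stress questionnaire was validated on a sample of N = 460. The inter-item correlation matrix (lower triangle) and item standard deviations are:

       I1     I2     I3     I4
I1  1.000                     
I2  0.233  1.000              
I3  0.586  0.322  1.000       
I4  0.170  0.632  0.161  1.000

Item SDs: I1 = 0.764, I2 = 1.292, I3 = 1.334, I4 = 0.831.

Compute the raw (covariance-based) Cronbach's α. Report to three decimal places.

α = 0.665

Σσ²ᵢ = 0.764² + 1.292² + 1.334² + 0.831² = 4.7231
Covariances σ_ij = r_ij · s_i · s_j:
  σ(I1,I2) = 0.233 × 0.764 × 1.292 = 0.2300
  σ(I1,I3) = 0.586 × 0.764 × 1.334 = 0.5972
  σ(I1,I4) = 0.170 × 0.764 × 0.831 = 0.1079
  σ(I2,I3) = 0.322 × 1.292 × 1.334 = 0.5550
  σ(I2,I4) = 0.632 × 1.292 × 0.831 = 0.6785
  σ(I3,I4) = 0.161 × 1.334 × 0.831 = 0.1785
σ²_T = Σσ²ᵢ + 2·Σσ_ij = 4.7231 + 2 × 2.3471 = 9.4173
α = (4/3)·(1 − 4.7231/9.4173) = 0.665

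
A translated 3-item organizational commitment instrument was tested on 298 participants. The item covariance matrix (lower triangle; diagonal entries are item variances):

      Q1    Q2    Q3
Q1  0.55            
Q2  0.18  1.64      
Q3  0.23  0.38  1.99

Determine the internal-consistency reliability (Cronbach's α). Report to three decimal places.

Σσ²ᵢ = 0.55 + 1.64 + 1.99 = 4.18
Sum of off-diagonal covariances = 0.79
total variance = 4.18 + 2 × 0.79 = 5.76
α = (k/(k−1))·(1 − Σσ²ᵢ/total variance) = (3/2)·(1 − 4.18/5.76) = 0.411

Cronbach's α = 0.411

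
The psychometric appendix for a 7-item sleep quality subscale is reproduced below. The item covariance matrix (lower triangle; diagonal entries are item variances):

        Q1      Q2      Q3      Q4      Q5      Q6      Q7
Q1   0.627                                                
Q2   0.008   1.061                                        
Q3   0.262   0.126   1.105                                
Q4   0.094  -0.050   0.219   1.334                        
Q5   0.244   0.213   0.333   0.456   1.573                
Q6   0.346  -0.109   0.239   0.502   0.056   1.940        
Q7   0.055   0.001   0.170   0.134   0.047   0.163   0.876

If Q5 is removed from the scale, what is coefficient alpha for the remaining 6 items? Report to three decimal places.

α = 0.460

Remaining items: Q1, Q2, Q3, Q4, Q6, Q7 (k = 6).
ΣVar(i) = 0.627 + 1.061 + 1.105 + 1.334 + 1.940 + 0.876 = 6.943
σ²_total = 6.943 + 2 × 2.160 = 11.263
α (item deleted) = (6/5)·(1 − 6.943/11.263) = 0.460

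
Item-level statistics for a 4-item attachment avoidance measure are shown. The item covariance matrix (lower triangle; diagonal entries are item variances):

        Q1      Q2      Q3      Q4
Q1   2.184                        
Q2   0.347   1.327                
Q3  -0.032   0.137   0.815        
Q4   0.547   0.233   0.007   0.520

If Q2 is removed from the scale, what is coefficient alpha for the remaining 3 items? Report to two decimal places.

α = 0.34

Remaining items: Q1, Q3, Q4 (k = 3).
Σσ²ᵢ = 2.184 + 0.815 + 0.520 = 3.519
Var(T) = 3.519 + 2 × 0.522 = 4.563
α (item deleted) = (3/2)·(1 − 3.519/4.563) = 0.34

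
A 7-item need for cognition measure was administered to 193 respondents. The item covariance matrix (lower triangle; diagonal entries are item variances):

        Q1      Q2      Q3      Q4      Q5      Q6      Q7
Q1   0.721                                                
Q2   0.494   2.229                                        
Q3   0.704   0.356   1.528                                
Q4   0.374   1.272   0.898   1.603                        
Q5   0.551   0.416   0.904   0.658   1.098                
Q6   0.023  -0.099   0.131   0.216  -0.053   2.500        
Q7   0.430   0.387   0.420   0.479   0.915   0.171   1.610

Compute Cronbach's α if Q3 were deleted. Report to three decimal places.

Cronbach's α = 0.673

Remaining items: Q1, Q2, Q4, Q5, Q6, Q7 (k = 6).
ΣVar(i) = 0.721 + 2.229 + 1.603 + 1.098 + 2.500 + 1.610 = 9.761
Var(T) = 9.761 + 2 × 6.234 = 22.229
α (item deleted) = (6/5)·(1 − 9.761/22.229) = 0.673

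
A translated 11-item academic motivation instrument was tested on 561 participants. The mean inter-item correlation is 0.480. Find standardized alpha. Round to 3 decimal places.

standardized alpha = 0.910

Standardized α = k·r̄ / (1 + (k−1)·r̄) = 11 × 0.480 / (1 + 10 × 0.480)
  = 5.2800 / 5.8000 = 0.910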